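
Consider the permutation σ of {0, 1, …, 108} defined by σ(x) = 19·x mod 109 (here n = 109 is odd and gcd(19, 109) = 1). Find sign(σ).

-1

Start at x=107: 107 → 71 → 41 → 16 → 86 → 108 → 90 → … (one orbit).
Decompose π into cycles: lengths [36, 36, 36, 1] (4 cycles, including the fixed point 0).
n − c = 109 − 4 = 105; sign = (−1)^105 = -1.
Via Zolotarev, sign(π_{19}) = (19|109) = -1.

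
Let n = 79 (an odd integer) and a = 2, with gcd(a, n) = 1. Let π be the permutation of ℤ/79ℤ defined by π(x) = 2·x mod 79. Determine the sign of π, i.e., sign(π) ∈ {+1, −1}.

+1

Trace 25: π^k(25) = [25, 50, 21, 42, 5, 10, 20] for k=0..6.
π_2 has 3 disjoint cycles with lengths [39, 39, 1] on {0,…,78}.
sign(π) = (−1)^{n − #cycles} = (−1)^{79−3} = (−1)^76 = +1.
Via Zolotarev, sign(π_{2}) = (2|79) = +1.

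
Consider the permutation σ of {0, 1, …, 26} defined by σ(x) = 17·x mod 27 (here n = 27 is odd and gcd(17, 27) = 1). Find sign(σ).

-1

Trace 10: π^k(10) = [10, 8, 1, 17, 19, 26] for k=0..5.
The orbit structure of x ↦ 17x mod 27: 8 orbits of sizes [6, 6, 6, 2, 2, 2, 2, 1].
Σ(ℓ_i−1) = 27−8 = 19; sign = (−1)^19 = -1.
Zolotarev: (17|27) = -1, matching the cycle-count sign.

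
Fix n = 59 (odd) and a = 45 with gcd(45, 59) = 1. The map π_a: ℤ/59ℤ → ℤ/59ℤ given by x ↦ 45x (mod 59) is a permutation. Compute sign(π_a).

Trace 5: π^k(5) = [5, 48, 36, 27, 35, 41, 16] for k=0..6.
π_45 has 3 disjoint cycles with lengths [29, 29, 1] on {0,…,58}.
With 3 cycles on 59 points, sign = (−1)^{59−3} = +1.
Zolotarev: (45|59) = +1, matching the cycle-count sign.

+1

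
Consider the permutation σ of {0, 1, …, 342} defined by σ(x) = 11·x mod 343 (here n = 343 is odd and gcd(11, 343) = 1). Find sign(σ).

+1

Orbit of 235 under x↦11x: [235, 184, 309, 312, 2, 22, 242]… (length divides ord_343(11)).
Cycle type of π: 147×2 + 21×2 + 3×2 + 1; total 7 cycles.
7 cycles on 343: each ℓ→(−1)^(ℓ−1), product (−1)^336 = +1.
(11|343)_J = +1 (Zolotarev's lemma cross-check).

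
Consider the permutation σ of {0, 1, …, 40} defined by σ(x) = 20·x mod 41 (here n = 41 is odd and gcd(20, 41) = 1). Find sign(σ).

Orbit of 5 under x↦20x: [5, 18, 32, 25, 8, 37, 2]… (length divides ord_41(20)).
3 cycles of lengths [20, 20, 1].
With 3 cycles on 41 points, sign = (−1)^{41−3} = +1.
Check: (20/41) = +1 by Zolotarev.

+1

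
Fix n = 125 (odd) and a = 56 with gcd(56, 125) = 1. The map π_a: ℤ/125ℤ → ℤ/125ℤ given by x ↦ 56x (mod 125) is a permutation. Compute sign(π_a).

+1

Start at x=116: 116 → 121 → 26 → 81 → 36 → 16 → 21 → … (one orbit).
Decompose π into cycles: lengths [25, 25, 25, 25, 5, 5, 5, 5, 1, 1, 1, 1, 1] (13 cycles, including the fixed point 0).
With 13 cycles on 125 points, sign = (−1)^{125−13} = +1.
(56|125)_J = +1 (Zolotarev's lemma cross-check).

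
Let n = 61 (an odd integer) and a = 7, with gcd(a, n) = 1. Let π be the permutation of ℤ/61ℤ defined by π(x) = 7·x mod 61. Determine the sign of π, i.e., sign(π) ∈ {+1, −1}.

-1

Start at x=58: 58 → 40 → 36 → 8 → 56 → 26 → 60 → … (one orbit).
Decompose π into cycles: lengths [60, 1] (2 cycles, including the fixed point 0).
With 2 cycles on 61 points, sign = (−1)^{61−2} = -1.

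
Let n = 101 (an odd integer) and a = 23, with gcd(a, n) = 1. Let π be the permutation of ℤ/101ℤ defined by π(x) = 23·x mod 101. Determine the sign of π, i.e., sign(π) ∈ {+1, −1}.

Trace 23: π^k(23) = [23, 24, 47, 71, 17, 88, 4] for k=0..6.
π_23 has 3 disjoint cycles with lengths [50, 50, 1] on {0,…,100}.
With 3 cycles on 101 points, sign = (−1)^{101−3} = +1.
Via Zolotarev, sign(π_{23}) = (23|101) = +1.

+1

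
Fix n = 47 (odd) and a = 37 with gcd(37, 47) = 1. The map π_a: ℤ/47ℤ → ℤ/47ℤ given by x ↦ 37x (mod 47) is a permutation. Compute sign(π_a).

+1

Start at x=36: 36 → 16 → 28 → 2 → 27 → 12 → 21 → … (one orbit).
Cycle lengths of π_37 on ℤ/47ℤ: [23, 23, 1]; 3 cycles in total.
Σ(ℓ_i−1) = 47−3 = 44; sign = (−1)^44 = +1.
(37|47)_J = +1 (Zolotarev's lemma cross-check).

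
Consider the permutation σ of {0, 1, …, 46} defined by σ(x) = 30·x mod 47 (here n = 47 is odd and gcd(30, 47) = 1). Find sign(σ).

-1

Orbit of 25 under x↦30x: [25, 45, 34, 33, 3, 43, 21]… (length divides ord_47(30)).
Cycle lengths of π_30 on ℤ/47ℤ: [46, 1]; 2 cycles in total.
With 2 cycles on 47 points, sign = (−1)^{47−2} = -1.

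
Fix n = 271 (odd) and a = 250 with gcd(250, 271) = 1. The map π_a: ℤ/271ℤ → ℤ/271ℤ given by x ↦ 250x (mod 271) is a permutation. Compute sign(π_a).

Trace 178: π^k(178) = [178, 56, 179, 35, 78, 259, 252] for k=0..6.
Decompose π into cycles: lengths [135, 135, 1] (3 cycles, including the fixed point 0).
Σ(ℓ_i−1) = 271−3 = 268; sign = (−1)^268 = +1.
Check: (250/271) = +1 by Zolotarev.

+1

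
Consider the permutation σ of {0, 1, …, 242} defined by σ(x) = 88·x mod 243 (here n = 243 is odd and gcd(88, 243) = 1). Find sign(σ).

+1

Trace 70: π^k(70) = [70, 85, 190, 196, 238, 46, 160] for k=0..6.
Cycle lengths of π_88 on ℤ/243ℤ: [81, 81, 27, 27, 9, 9, 3, 3, 1, 1, 1]; 11 cycles in total.
Σ(ℓ_i−1) = 243−11 = 232; sign = (−1)^232 = +1.
Check: (88/243) = +1 by Zolotarev.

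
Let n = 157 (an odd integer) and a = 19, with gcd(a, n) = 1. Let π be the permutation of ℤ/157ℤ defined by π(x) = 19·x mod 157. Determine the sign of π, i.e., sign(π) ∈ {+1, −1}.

+1

Start at x=30: 30 → 99 → 154 → 100 → 16 → 147 → 124 → … (one orbit).
The orbit structure of x ↦ 19x mod 157: 5 orbits of sizes [39, 39, 39, 39, 1].
sign(π) = (−1)^{n − #cycles} = (−1)^{157−5} = (−1)^152 = +1.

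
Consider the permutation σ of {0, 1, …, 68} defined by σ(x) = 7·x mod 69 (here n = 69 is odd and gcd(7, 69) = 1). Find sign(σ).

Start at x=40: 40 → 4 → 28 → 58 → 61 → 13 → 22 → … (one orbit).
Cycle lengths of π_7 on ℤ/69ℤ: [22, 22, 22, 1, 1, 1]; 6 cycles in total.
69 − 6 = 63 transpositions; sign(π) = (−1)^63 = -1.
(7|69)_J = -1 (Zolotarev's lemma cross-check).

-1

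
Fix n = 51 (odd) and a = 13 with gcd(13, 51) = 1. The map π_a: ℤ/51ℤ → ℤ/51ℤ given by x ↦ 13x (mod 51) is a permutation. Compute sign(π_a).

+1

Trace 16: π^k(16) = [16, 4, 1, 13] for k=0..3.
15 cycles of lengths [4, 4, 4, 4, 4, 4, 4, 4, 4, 4, 4, 4, 1, 1, 1].
Σ(ℓ_i−1) = 51−15 = 36; sign = (−1)^36 = +1.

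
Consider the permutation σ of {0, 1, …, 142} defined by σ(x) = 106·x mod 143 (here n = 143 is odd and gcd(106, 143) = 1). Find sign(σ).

+1

Trace 6: π^k(6) = [6, 64, 63, 100, 18, 49, 46] for k=0..6.
Cycle type of π: 60×2 + 12 + 10 + 1; total 5 cycles.
Σ(ℓ_i−1) = 143−5 = 138; sign = (−1)^138 = +1.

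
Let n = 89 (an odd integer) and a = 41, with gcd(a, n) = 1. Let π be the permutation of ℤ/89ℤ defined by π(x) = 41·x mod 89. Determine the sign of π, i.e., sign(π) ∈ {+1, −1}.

-1

Start at x=56: 56 → 71 → 63 → 2 → 82 → 69 → 70 → … (one orbit).
Cycle type of π: 88 + 1; total 2 cycles.
Σ(ℓ_i−1) = 89−2 = 87; sign = (−1)^87 = -1.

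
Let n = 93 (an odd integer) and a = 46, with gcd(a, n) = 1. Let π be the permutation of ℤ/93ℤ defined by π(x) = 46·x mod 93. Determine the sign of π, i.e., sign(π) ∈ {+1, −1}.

-1

Start at x=4: 4 → 91 → 1 → 46 → 70 → 58 → 64 → … (one orbit).
Decompose π into cycles: lengths [10, 10, 10, 10, 10, 10, 10, 10, 10, 1, 1, 1] (12 cycles, including the fixed point 0).
12 cycles on 93: each ℓ→(−1)^(ℓ−1), product (−1)^81 = -1.
Via Zolotarev, sign(π_{46}) = (46|93) = -1.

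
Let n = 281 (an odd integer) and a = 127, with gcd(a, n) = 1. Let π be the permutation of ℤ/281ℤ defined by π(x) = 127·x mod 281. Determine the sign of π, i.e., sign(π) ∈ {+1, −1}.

Trace 209: π^k(209) = [209, 129, 85, 117, 247, 178, 126] for k=0..6.
Cycle type of π: 280 + 1; total 2 cycles.
With 2 cycles on 281 points, sign = (−1)^{281−2} = -1.
Zolotarev: (127|281) = -1, matching the cycle-count sign.

-1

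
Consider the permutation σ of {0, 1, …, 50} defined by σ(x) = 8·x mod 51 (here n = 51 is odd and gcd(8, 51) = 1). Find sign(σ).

Start at x=26: 26 → 4 → 32 → 1 → 8 → 13 → 2 → … (one orbit).
Decompose π into cycles: lengths [8, 8, 8, 8, 8, 8, 2, 1] (8 cycles, including the fixed point 0).
n − c = 51 − 8 = 43; sign = (−1)^43 = -1.
Zolotarev: (8|51) = -1, matching the cycle-count sign.

-1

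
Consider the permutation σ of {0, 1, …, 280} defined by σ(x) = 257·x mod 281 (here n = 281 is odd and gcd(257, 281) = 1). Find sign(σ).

-1

Orbit of 35 under x↦257x: [35, 3, 209, 42, 116, 26, 219]… (length divides ord_281(257)).
Decompose π into cycles: lengths [280, 1] (2 cycles, including the fixed point 0).
With 2 cycles on 281 points, sign = (−1)^{281−2} = -1.
Zolotarev: (257|281) = -1, matching the cycle-count sign.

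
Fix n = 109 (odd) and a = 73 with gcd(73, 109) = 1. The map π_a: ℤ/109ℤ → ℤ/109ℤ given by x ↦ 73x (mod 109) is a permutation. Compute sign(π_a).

Start at x=81: 81 → 27 → 9 → 3 → 1 → 73 → 97 → … (one orbit).
π_73 has 5 disjoint cycles with lengths [27, 27, 27, 27, 1] on {0,…,108}.
sign(π) = (−1)^{n − #cycles} = (−1)^{109−5} = (−1)^104 = +1.

+1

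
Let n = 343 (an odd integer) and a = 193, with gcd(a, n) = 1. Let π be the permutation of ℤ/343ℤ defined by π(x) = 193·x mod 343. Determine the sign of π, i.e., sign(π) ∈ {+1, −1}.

Orbit of 100 under x↦193x: [100, 92, 263, 338, 64, 4, 86]… (length divides ord_343(193)).
Cycle lengths of π_193 on ℤ/343ℤ: [147, 147, 21, 21, 3, 3, 1]; 7 cycles in total.
sign(π) = (−1)^{n − #cycles} = (−1)^{343−7} = (−1)^336 = +1.
Via Zolotarev, sign(π_{193}) = (193|343) = +1.

+1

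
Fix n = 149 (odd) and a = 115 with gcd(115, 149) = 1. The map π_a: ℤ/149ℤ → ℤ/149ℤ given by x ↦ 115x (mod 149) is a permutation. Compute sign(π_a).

Start at x=54: 54 → 101 → 142 → 89 → 103 → 74 → 17 → … (one orbit).
The orbit structure of x ↦ 115x mod 149: 2 orbits of sizes [148, 1].
2 cycles on 149: each ℓ→(−1)^(ℓ−1), product (−1)^147 = -1.
Check: (115/149) = -1 by Zolotarev.

-1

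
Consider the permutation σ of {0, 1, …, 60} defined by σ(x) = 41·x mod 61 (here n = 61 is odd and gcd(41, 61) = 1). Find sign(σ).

Orbit of 34 under x↦41x: [34, 52, 58, 60, 20, 27, 9]… (length divides ord_61(41)).
π_41 has 7 disjoint cycles with lengths [10, 10, 10, 10, 10, 10, 1] on {0,…,60}.
n − c = 61 − 7 = 54; sign = (−1)^54 = +1.

+1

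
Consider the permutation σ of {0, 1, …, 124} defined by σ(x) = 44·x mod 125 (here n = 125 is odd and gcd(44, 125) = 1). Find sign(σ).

+1

Trace 91: π^k(91) = [91, 4, 51, 119, 111, 9, 21] for k=0..6.
The orbit structure of x ↦ 44x mod 125: 7 orbits of sizes [50, 50, 10, 10, 2, 2, 1].
125 − 7 = 118 transpositions; sign(π) = (−1)^118 = +1.
Via Zolotarev, sign(π_{44}) = (44|125) = +1.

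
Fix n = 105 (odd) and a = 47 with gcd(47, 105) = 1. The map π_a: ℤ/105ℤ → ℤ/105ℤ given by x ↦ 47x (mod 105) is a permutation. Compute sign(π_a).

Trace 79: π^k(79) = [79, 38, 1, 47, 4, 83, 16] for k=0..6.
Cycle type of π: 12×6 + 6×3 + 4×3 + 2 + 1; total 14 cycles.
14 cycles on 105: each ℓ→(−1)^(ℓ−1), product (−1)^91 = -1.
Zolotarev: (47|105) = -1, matching the cycle-count sign.

-1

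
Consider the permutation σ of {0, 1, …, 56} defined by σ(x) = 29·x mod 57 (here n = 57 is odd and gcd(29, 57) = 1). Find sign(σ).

Orbit of 28 under x↦29x: [28, 14, 7, 32, 16, 8, 4]… (length divides ord_57(29)).
Cycle lengths of π_29 on ℤ/57ℤ: [18, 18, 18, 2, 1]; 5 cycles in total.
With 5 cycles on 57 points, sign = (−1)^{57−5} = +1.

+1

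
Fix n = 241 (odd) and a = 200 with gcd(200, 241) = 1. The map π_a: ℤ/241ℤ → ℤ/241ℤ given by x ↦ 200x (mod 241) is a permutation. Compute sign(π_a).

Start at x=87: 87 → 48 → 201 → 194 → 240 → 41 → 6 → … (one orbit).
π_200 has 7 disjoint cycles with lengths [40, 40, 40, 40, 40, 40, 1] on {0,…,240}.
n − c = 241 − 7 = 234; sign = (−1)^234 = +1.

+1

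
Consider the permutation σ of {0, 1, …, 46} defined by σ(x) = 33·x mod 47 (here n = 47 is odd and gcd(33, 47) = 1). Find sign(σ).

Trace 10: π^k(10) = [10, 1, 33, 8, 29, 17, 44] for k=0..6.
Decompose π into cycles: lengths [46, 1] (2 cycles, including the fixed point 0).
n − c = 47 − 2 = 45; sign = (−1)^45 = -1.

-1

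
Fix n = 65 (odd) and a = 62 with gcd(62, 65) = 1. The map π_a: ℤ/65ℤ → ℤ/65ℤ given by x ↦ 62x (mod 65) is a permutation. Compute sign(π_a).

Orbit of 23 under x↦62x: [23, 61, 12, 29, 43, 1, 62]… (length divides ord_65(62)).
Cycle lengths of π_62 on ℤ/65ℤ: [12, 12, 12, 12, 6, 6, 4, 1]; 8 cycles in total.
65 − 8 = 57 transpositions; sign(π) = (−1)^57 = -1.
Via Zolotarev, sign(π_{62}) = (62|65) = -1.

-1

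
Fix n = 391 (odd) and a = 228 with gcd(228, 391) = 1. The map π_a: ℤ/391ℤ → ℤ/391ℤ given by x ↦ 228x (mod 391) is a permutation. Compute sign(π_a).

Start at x=121: 121 → 218 → 47 → 159 → 280 → 107 → 154 → … (one orbit).
The orbit structure of x ↦ 228x mod 391: 5 orbits of sizes [176, 176, 22, 16, 1].
n − c = 391 − 5 = 386; sign = (−1)^386 = +1.
Zolotarev: (228|391) = +1, matching the cycle-count sign.

+1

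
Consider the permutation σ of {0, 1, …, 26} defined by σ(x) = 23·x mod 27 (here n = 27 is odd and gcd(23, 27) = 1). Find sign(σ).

-1

Start at x=25: 25 → 8 → 22 → 20 → 1 → 23 → 16 → … (one orbit).
Decompose π into cycles: lengths [18, 6, 2, 1] (4 cycles, including the fixed point 0).
4 cycles on 27: each ℓ→(−1)^(ℓ−1), product (−1)^23 = -1.
Via Zolotarev, sign(π_{23}) = (23|27) = -1.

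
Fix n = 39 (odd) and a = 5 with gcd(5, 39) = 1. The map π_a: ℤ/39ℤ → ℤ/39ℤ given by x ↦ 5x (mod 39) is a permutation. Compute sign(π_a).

+1

Trace 5: π^k(5) = [5, 25, 8, 1] for k=0..3.
Cycle lengths of π_5 on ℤ/39ℤ: [4, 4, 4, 4, 4, 4, 4, 4, 4, 2, 1]; 11 cycles in total.
With 11 cycles on 39 points, sign = (−1)^{39−11} = +1.
(5|39)_J = +1 (Zolotarev's lemma cross-check).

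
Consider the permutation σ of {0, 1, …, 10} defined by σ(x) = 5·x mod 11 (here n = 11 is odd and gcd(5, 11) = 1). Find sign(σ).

Start at x=9: 9 → 1 → 5 → 3 → 4 → 9 (one orbit).
Decompose π into cycles: lengths [5, 5, 1] (3 cycles, including the fixed point 0).
Σ(ℓ_i−1) = 11−3 = 8; sign = (−1)^8 = +1.
Check: (5/11) = +1 by Zolotarev.

+1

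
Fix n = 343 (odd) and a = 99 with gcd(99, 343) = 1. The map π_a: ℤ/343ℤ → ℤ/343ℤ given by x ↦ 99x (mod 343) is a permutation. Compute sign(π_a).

+1

Orbit of 197 under x↦99x: [197, 295, 50, 148, 246, 1, 99]… (length divides ord_343(99)).
91 cycles of lengths [7, 7, 7, 7, 7, 7, 7, 7, 7, 7, 7, 7, 7, 7, 7, 7, 7, 7, 7, 7, 7, 7, 7, 7, 7, 7, 7, 7, 7, 7, 7, 7, 7, 7, 7, 7, 7, 7, 7, 7, 7, 7, 1, 1, 1, 1, 1, 1, 1, 1, 1, 1, 1, 1, 1, 1, 1, 1, 1, 1, 1, 1, 1, 1, 1, 1, 1, 1, 1, 1, 1, 1, 1, 1, 1, 1, 1, 1, 1, 1, 1, 1, 1, 1, 1, 1, 1, 1, 1, 1, 1].
n − c = 343 − 91 = 252; sign = (−1)^252 = +1.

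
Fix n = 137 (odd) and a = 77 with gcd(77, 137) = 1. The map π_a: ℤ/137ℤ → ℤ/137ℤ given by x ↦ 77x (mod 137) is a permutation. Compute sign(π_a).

Trace 4: π^k(4) = [4, 34, 15, 59, 22, 50, 14] for k=0..6.
Decompose π into cycles: lengths [34, 34, 34, 34, 1] (5 cycles, including the fixed point 0).
Σ(ℓ_i−1) = 137−5 = 132; sign = (−1)^132 = +1.
(77|137)_J = +1 (Zolotarev's lemma cross-check).

+1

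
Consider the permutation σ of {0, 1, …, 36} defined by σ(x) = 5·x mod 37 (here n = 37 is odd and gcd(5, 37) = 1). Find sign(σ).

Orbit of 12 under x↦5x: [12, 23, 4, 20, 26, 19, 21]… (length divides ord_37(5)).
Cycle type of π: 36 + 1; total 2 cycles.
With 2 cycles on 37 points, sign = (−1)^{37−2} = -1.
The Jacobi symbol (5|37) = -1 (Zolotarev) agrees.

-1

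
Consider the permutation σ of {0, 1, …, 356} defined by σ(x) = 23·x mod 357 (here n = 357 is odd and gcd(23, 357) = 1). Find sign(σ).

+1

Orbit of 298 under x↦23x: [298, 71, 205, 74, 274, 233, 4]… (length divides ord_357(23)).
π_23 has 15 disjoint cycles with lengths [48, 48, 48, 48, 48, 48, 16, 16, 16, 6, 6, 3, 3, 2, 1] on {0,…,356}.
sign(π) = (−1)^{n − #cycles} = (−1)^{357−15} = (−1)^342 = +1.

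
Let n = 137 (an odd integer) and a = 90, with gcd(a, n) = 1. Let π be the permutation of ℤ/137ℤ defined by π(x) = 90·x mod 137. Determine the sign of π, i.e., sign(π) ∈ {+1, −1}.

Orbit of 100 under x↦90x: [100, 95, 56, 108, 130, 55, 18]… (length divides ord_137(90)).
Cycle lengths of π_90 on ℤ/137ℤ: [136, 1]; 2 cycles in total.
With 2 cycles on 137 points, sign = (−1)^{137−2} = -1.
Check: (90/137) = -1 by Zolotarev.

-1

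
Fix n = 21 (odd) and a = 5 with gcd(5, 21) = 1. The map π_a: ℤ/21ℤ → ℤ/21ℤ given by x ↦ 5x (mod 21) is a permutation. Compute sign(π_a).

Start at x=4: 4 → 20 → 16 → 17 → 1 → 5 → 4 (one orbit).
Decompose π into cycles: lengths [6, 6, 6, 2, 1] (5 cycles, including the fixed point 0).
n − c = 21 − 5 = 16; sign = (−1)^16 = +1.
The Jacobi symbol (5|21) = +1 (Zolotarev) agrees.

+1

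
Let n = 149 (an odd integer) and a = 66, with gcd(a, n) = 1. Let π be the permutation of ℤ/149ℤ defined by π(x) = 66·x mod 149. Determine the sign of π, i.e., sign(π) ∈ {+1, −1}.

-1

Start at x=18: 18 → 145 → 34 → 9 → 147 → 17 → 79 → … (one orbit).
Cycle lengths of π_66 on ℤ/149ℤ: [148, 1]; 2 cycles in total.
n − c = 149 − 2 = 147; sign = (−1)^147 = -1.
Zolotarev: (66|149) = -1, matching the cycle-count sign.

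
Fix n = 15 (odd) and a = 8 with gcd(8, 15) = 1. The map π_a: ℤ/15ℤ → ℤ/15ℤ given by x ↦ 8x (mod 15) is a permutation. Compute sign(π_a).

+1

Orbit of 4 under x↦8x: [4, 2, 1, 8]… (length divides ord_15(8)).
π_8 has 5 disjoint cycles with lengths [4, 4, 4, 2, 1] on {0,…,14}.
sign(π) = (−1)^{n − #cycles} = (−1)^{15−5} = (−1)^10 = +1.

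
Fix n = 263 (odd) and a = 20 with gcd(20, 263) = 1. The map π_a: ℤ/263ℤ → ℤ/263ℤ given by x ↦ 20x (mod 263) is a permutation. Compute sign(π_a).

Orbit of 122 under x↦20x: [122, 73, 145, 7, 140, 170, 244]… (length divides ord_263(20)).
Decompose π into cycles: lengths [262, 1] (2 cycles, including the fixed point 0).
2 cycles on 263: each ℓ→(−1)^(ℓ−1), product (−1)^261 = -1.

-1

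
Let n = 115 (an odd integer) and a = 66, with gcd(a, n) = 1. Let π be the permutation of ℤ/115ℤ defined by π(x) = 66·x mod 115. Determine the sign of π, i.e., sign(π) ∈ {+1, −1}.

-1

Orbit of 36 under x↦66x: [36, 76, 71, 86, 41, 61, 1]… (length divides ord_115(66)).
Cycle type of π: 22×5 + 1×5; total 10 cycles.
10 cycles on 115: each ℓ→(−1)^(ℓ−1), product (−1)^105 = -1.
(66|115)_J = -1 (Zolotarev's lemma cross-check).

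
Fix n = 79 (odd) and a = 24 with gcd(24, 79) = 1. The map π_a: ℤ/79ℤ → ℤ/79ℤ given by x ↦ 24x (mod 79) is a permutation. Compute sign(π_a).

Trace 55: π^k(55) = [55, 56, 1, 24, 23, 78] for k=0..5.
The orbit structure of x ↦ 24x mod 79: 14 orbits of sizes [6, 6, 6, 6, 6, 6, 6, 6, 6, 6, 6, 6, 6, 1].
14 cycles on 79: each ℓ→(−1)^(ℓ−1), product (−1)^65 = -1.
Via Zolotarev, sign(π_{24}) = (24|79) = -1.

-1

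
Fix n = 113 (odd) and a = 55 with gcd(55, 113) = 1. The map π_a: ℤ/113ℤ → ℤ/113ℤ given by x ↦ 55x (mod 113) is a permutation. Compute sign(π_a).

Orbit of 104 under x↦55x: [104, 70, 8, 101, 18, 86, 97]… (length divides ord_113(55)).
Cycle lengths of π_55 on ℤ/113ℤ: [112, 1]; 2 cycles in total.
With 2 cycles on 113 points, sign = (−1)^{113−2} = -1.
The Jacobi symbol (55|113) = -1 (Zolotarev) agrees.

-1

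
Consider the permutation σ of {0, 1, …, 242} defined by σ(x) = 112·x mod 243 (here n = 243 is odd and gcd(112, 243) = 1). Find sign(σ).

Trace 106: π^k(106) = [106, 208, 211, 61, 28, 220, 97] for k=0..6.
Decompose π into cycles: lengths [81, 81, 27, 27, 9, 9, 3, 3, 1, 1, 1] (11 cycles, including the fixed point 0).
243 − 11 = 232 transpositions; sign(π) = (−1)^232 = +1.
Zolotarev: (112|243) = +1, matching the cycle-count sign.

+1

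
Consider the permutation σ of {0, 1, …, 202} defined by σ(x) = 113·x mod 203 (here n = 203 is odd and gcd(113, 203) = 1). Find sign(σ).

Start at x=155: 155 → 57 → 148 → 78 → 85 → 64 → 127 → … (one orbit).
14 cycles of lengths [28, 28, 28, 28, 28, 28, 28, 1, 1, 1, 1, 1, 1, 1].
With 14 cycles on 203 points, sign = (−1)^{203−14} = -1.
(113|203)_J = -1 (Zolotarev's lemma cross-check).

-1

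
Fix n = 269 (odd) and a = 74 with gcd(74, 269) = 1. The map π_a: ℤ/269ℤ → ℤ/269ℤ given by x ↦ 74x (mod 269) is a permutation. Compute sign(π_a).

-1

Orbit of 160 under x↦74x: [160, 4, 27, 115, 171, 11, 7]… (length divides ord_269(74)).
Cycle type of π: 268 + 1; total 2 cycles.
n − c = 269 − 2 = 267; sign = (−1)^267 = -1.
Zolotarev: (74|269) = -1, matching the cycle-count sign.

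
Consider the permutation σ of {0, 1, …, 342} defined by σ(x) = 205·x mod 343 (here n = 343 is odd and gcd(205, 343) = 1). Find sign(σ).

Trace 128: π^k(128) = [128, 172, 274, 261, 340, 71, 149] for k=0..6.
Decompose π into cycles: lengths [147, 147, 21, 21, 3, 3, 1] (7 cycles, including the fixed point 0).
Σ(ℓ_i−1) = 343−7 = 336; sign = (−1)^336 = +1.

+1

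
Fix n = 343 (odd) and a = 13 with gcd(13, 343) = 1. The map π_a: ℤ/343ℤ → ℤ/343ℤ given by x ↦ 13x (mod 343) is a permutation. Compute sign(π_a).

-1

Trace 134: π^k(134) = [134, 27, 8, 104, 323, 83, 50] for k=0..6.
10 cycles of lengths [98, 98, 98, 14, 14, 14, 2, 2, 2, 1].
sign(π) = (−1)^{n − #cycles} = (−1)^{343−10} = (−1)^333 = -1.
Via Zolotarev, sign(π_{13}) = (13|343) = -1.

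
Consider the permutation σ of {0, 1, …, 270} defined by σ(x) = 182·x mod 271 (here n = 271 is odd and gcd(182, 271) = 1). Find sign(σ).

-1

Trace 220: π^k(220) = [220, 203, 90, 120, 160, 123, 164] for k=0..6.
Decompose π into cycles: lengths [270, 1] (2 cycles, including the fixed point 0).
Σ(ℓ_i−1) = 271−2 = 269; sign = (−1)^269 = -1.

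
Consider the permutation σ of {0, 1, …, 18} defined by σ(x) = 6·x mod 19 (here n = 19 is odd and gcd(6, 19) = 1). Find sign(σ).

+1

Start at x=17: 17 → 7 → 4 → 5 → 11 → 9 → 16 → … (one orbit).
The orbit structure of x ↦ 6x mod 19: 3 orbits of sizes [9, 9, 1].
19 − 3 = 16 transpositions; sign(π) = (−1)^16 = +1.
The Jacobi symbol (6|19) = +1 (Zolotarev) agrees.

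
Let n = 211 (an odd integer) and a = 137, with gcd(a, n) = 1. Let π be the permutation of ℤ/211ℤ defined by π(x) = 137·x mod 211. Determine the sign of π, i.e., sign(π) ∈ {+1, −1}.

+1

Orbit of 14 under x↦137x: [14, 19, 71, 21, 134, 1, 137]… (length divides ord_211(137)).
15 cycles of lengths [15, 15, 15, 15, 15, 15, 15, 15, 15, 15, 15, 15, 15, 15, 1].
Σ(ℓ_i−1) = 211−15 = 196; sign = (−1)^196 = +1.
Zolotarev: (137|211) = +1, matching the cycle-count sign.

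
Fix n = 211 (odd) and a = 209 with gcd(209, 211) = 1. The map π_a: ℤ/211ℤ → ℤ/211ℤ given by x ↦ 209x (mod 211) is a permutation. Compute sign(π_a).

+1

Start at x=204: 204 → 14 → 183 → 56 → 99 → 13 → 185 → … (one orbit).
Cycle type of π: 105×2 + 1; total 3 cycles.
Σ(ℓ_i−1) = 211−3 = 208; sign = (−1)^208 = +1.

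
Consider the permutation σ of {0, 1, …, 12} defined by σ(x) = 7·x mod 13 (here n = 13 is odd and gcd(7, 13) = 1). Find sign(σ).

Start at x=8: 8 → 4 → 2 → 1 → 7 → 10 → 5 → … (one orbit).
Cycle type of π: 12 + 1; total 2 cycles.
13 − 2 = 11 transpositions; sign(π) = (−1)^11 = -1.
The Jacobi symbol (7|13) = -1 (Zolotarev) agrees.

-1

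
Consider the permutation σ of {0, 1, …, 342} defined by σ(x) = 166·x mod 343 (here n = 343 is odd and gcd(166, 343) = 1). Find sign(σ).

-1

Start at x=312: 312 → 342 → 177 → 227 → 295 → 264 → 263 → … (one orbit).
Cycle type of π: 42×7 + 6×8 + 1; total 16 cycles.
Σ(ℓ_i−1) = 343−16 = 327; sign = (−1)^327 = -1.
(166|343)_J = -1 (Zolotarev's lemma cross-check).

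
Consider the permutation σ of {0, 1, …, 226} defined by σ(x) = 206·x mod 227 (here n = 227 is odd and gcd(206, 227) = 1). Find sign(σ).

Start at x=144: 144 → 154 → 171 → 41 → 47 → 148 → 70 → … (one orbit).
Decompose π into cycles: lengths [226, 1] (2 cycles, including the fixed point 0).
n − c = 227 − 2 = 225; sign = (−1)^225 = -1.
Check: (206/227) = -1 by Zolotarev.

-1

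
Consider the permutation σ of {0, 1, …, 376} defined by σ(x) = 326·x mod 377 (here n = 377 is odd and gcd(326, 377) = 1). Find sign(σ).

Trace 326: π^k(326) = [326, 339, 53, 313, 248, 170, 1] for k=0..6.
Cycle type of π: 7×52 + 1×13; total 65 cycles.
65 cycles on 377: each ℓ→(−1)^(ℓ−1), product (−1)^312 = +1.
The Jacobi symbol (326|377) = +1 (Zolotarev) agrees.

+1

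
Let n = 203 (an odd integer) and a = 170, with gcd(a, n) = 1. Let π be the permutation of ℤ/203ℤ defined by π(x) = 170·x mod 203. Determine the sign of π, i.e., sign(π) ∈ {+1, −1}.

+1

Orbit of 141 under x↦170x: [141, 16, 81, 169, 107, 123, 1]… (length divides ord_203(170)).
Cycle type of π: 21×8 + 7×4 + 3×2 + 1; total 15 cycles.
With 15 cycles on 203 points, sign = (−1)^{203−15} = +1.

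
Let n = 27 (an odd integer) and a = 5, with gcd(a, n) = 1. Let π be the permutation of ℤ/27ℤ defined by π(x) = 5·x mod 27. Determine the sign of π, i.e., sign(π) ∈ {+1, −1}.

-1

Trace 26: π^k(26) = [26, 22, 2, 10, 23, 7, 8] for k=0..6.
Cycle lengths of π_5 on ℤ/27ℤ: [18, 6, 2, 1]; 4 cycles in total.
n − c = 27 − 4 = 23; sign = (−1)^23 = -1.
Check: (5/27) = -1 by Zolotarev.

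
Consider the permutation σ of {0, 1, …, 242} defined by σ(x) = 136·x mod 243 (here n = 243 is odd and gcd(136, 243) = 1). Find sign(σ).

+1

Trace 82: π^k(82) = [82, 217, 109, 1, 136, 28, 163] for k=0..6.
Cycle type of π: 9×18 + 3×18 + 1×27; total 63 cycles.
n − c = 243 − 63 = 180; sign = (−1)^180 = +1.
Check: (136/243) = +1 by Zolotarev.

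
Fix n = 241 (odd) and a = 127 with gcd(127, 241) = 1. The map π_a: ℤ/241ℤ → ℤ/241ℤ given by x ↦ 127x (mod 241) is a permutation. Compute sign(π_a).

Trace 136: π^k(136) = [136, 161, 203, 235, 202, 108, 220] for k=0..6.
The orbit structure of x ↦ 127x mod 241: 2 orbits of sizes [240, 1].
sign(π) = (−1)^{n − #cycles} = (−1)^{241−2} = (−1)^239 = -1.
The Jacobi symbol (127|241) = -1 (Zolotarev) agrees.

-1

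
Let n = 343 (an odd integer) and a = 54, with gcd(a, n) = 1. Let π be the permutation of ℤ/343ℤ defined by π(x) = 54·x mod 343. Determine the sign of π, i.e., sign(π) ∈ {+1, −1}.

Trace 67: π^k(67) = [67, 188, 205, 94, 274, 47, 137] for k=0..6.
The orbit structure of x ↦ 54x mod 343: 4 orbits of sizes [294, 42, 6, 1].
4 cycles on 343: each ℓ→(−1)^(ℓ−1), product (−1)^339 = -1.
Via Zolotarev, sign(π_{54}) = (54|343) = -1.

-1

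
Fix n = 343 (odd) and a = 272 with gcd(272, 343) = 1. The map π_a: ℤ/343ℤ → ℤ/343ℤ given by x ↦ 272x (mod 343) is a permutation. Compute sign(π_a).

-1

Start at x=281: 281 → 286 → 274 → 97 → 316 → 202 → 64 → … (one orbit).
10 cycles of lengths [98, 98, 98, 14, 14, 14, 2, 2, 2, 1].
n − c = 343 − 10 = 333; sign = (−1)^333 = -1.
Check: (272/343) = -1 by Zolotarev.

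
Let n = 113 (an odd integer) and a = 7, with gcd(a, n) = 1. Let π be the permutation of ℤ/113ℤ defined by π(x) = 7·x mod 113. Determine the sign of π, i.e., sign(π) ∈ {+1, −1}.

+1

Start at x=4: 4 → 28 → 83 → 16 → 112 → 106 → 64 → … (one orbit).
The orbit structure of x ↦ 7x mod 113: 9 orbits of sizes [14, 14, 14, 14, 14, 14, 14, 14, 1].
n − c = 113 − 9 = 104; sign = (−1)^104 = +1.
Check: (7/113) = +1 by Zolotarev.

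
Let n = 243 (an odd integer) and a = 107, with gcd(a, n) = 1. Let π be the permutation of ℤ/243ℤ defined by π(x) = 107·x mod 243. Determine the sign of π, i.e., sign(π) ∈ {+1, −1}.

Orbit of 109 under x↦107x: [109, 242, 136, 215, 163, 188, 190]… (length divides ord_243(107)).
Decompose π into cycles: lengths [18, 18, 18, 18, 18, 18, 18, 18, 18, 6, 6, 6, 6, 6, 6, 6, 6, 6, 2, 2, 2, 2, 2, 2, 2, 2, 2, 2, 2, 2, 2, 1] (32 cycles, including the fixed point 0).
243 − 32 = 211 transpositions; sign(π) = (−1)^211 = -1.
Via Zolotarev, sign(π_{107}) = (107|243) = -1.

-1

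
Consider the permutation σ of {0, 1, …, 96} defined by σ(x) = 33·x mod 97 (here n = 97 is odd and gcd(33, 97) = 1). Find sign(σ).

Orbit of 33 under x↦33x: [33, 22, 47, 96, 64, 75, 50]… (length divides ord_97(33)).
13 cycles of lengths [8, 8, 8, 8, 8, 8, 8, 8, 8, 8, 8, 8, 1].
n − c = 97 − 13 = 84; sign = (−1)^84 = +1.
Zolotarev: (33|97) = +1, matching the cycle-count sign.

+1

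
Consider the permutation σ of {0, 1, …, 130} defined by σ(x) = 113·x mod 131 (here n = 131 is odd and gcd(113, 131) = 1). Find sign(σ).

+1

Start at x=107: 107 → 39 → 84 → 60 → 99 → 52 → 112 → … (one orbit).
π_113 has 11 disjoint cycles with lengths [13, 13, 13, 13, 13, 13, 13, 13, 13, 13, 1] on {0,…,130}.
sign(π) = (−1)^{n − #cycles} = (−1)^{131−11} = (−1)^120 = +1.
Zolotarev: (113|131) = +1, matching the cycle-count sign.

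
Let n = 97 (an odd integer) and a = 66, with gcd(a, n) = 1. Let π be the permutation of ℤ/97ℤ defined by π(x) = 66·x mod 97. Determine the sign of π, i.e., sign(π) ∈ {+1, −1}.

Orbit of 12 under x↦66x: [12, 16, 86, 50, 2, 35, 79]… (length divides ord_97(66)).
Decompose π into cycles: lengths [48, 48, 1] (3 cycles, including the fixed point 0).
3 cycles on 97: each ℓ→(−1)^(ℓ−1), product (−1)^94 = +1.
Check: (66/97) = +1 by Zolotarev.

+1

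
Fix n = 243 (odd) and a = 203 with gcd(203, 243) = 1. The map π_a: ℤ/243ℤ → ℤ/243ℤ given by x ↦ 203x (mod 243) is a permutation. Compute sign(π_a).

-1

Start at x=107: 107 → 94 → 128 → 226 → 194 → 16 → 89 → … (one orbit).
6 cycles of lengths [162, 54, 18, 6, 2, 1].
With 6 cycles on 243 points, sign = (−1)^{243−6} = -1.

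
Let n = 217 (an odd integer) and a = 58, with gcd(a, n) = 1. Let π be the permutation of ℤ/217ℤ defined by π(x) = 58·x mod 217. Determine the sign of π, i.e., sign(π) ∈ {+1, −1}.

Start at x=64: 64 → 23 → 32 → 120 → 16 → 60 → 8 → … (one orbit).
π_58 has 12 disjoint cycles with lengths [30, 30, 30, 30, 30, 30, 10, 10, 10, 3, 3, 1] on {0,…,216}.
217 − 12 = 205 transpositions; sign(π) = (−1)^205 = -1.
The Jacobi symbol (58|217) = -1 (Zolotarev) agrees.

-1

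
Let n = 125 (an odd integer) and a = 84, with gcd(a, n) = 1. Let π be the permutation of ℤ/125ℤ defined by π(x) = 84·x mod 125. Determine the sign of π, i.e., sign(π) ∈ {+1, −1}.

+1

Orbit of 26 under x↦84x: [26, 59, 81, 54, 36, 24, 16]… (length divides ord_125(84)).
The orbit structure of x ↦ 84x mod 125: 7 orbits of sizes [50, 50, 10, 10, 2, 2, 1].
Σ(ℓ_i−1) = 125−7 = 118; sign = (−1)^118 = +1.
Zolotarev: (84|125) = +1, matching the cycle-count sign.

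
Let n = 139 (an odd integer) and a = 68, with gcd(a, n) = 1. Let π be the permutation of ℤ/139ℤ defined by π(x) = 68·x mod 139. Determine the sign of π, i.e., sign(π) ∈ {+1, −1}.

Orbit of 22 under x↦68x: [22, 106, 119, 30, 94, 137, 3]… (length divides ord_139(68)).
Cycle lengths of π_68 on ℤ/139ℤ: [138, 1]; 2 cycles in total.
n − c = 139 − 2 = 137; sign = (−1)^137 = -1.

-1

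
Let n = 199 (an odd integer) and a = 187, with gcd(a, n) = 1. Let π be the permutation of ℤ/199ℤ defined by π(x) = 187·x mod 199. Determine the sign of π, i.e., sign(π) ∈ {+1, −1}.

Orbit of 52 under x↦187x: [52, 172, 125, 92, 90, 114, 25]… (length divides ord_199(187)).
Cycle lengths of π_187 on ℤ/199ℤ: [33, 33, 33, 33, 33, 33, 1]; 7 cycles in total.
n − c = 199 − 7 = 192; sign = (−1)^192 = +1.
Via Zolotarev, sign(π_{187}) = (187|199) = +1.

+1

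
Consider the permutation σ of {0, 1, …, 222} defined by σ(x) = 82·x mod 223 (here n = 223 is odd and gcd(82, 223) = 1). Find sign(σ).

Orbit of 112 under x↦82x: [112, 41, 17, 56, 132, 120, 28]… (length divides ord_223(82)).
7 cycles of lengths [37, 37, 37, 37, 37, 37, 1].
n − c = 223 − 7 = 216; sign = (−1)^216 = +1.
Check: (82/223) = +1 by Zolotarev.

+1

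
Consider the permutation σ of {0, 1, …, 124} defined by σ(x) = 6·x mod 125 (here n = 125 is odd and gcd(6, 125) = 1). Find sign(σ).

+1

Start at x=71: 71 → 51 → 56 → 86 → 16 → 96 → 76 → … (one orbit).
13 cycles of lengths [25, 25, 25, 25, 5, 5, 5, 5, 1, 1, 1, 1, 1].
With 13 cycles on 125 points, sign = (−1)^{125−13} = +1.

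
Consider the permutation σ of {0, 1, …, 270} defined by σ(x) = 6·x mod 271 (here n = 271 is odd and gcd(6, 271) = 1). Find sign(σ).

-1

Orbit of 54 under x↦6x: [54, 53, 47, 11, 66, 125, 208]… (length divides ord_271(6)).
2 cycles of lengths [270, 1].
2 cycles on 271: each ℓ→(−1)^(ℓ−1), product (−1)^269 = -1.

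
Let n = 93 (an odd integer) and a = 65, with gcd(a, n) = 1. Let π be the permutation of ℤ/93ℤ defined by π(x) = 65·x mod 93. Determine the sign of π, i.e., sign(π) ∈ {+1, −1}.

+1

Trace 70: π^k(70) = [70, 86, 10, 92, 28, 53, 4] for k=0..6.
5 cycles of lengths [30, 30, 30, 2, 1].
n − c = 93 − 5 = 88; sign = (−1)^88 = +1.
(65|93)_J = +1 (Zolotarev's lemma cross-check).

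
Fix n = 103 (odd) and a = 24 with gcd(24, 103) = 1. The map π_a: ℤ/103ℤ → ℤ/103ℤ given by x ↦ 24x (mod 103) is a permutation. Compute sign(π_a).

Orbit of 93 under x↦24x: [93, 69, 8, 89, 76, 73, 1]… (length divides ord_103(24)).
The orbit structure of x ↦ 24x mod 103: 4 orbits of sizes [34, 34, 34, 1].
4 cycles on 103: each ℓ→(−1)^(ℓ−1), product (−1)^99 = -1.
Via Zolotarev, sign(π_{24}) = (24|103) = -1.

-1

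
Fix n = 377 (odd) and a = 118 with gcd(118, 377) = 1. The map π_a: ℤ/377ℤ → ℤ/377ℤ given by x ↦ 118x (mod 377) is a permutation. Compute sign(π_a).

Start at x=131: 131 → 1 → 118 → 352 → 66 → 248 → 235 → … (one orbit).
Cycle type of π: 28×13 + 1×13; total 26 cycles.
n − c = 377 − 26 = 351; sign = (−1)^351 = -1.
Check: (118/377) = -1 by Zolotarev.

-1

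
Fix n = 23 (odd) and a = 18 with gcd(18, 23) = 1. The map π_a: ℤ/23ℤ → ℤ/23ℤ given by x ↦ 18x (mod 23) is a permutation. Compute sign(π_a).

Trace 13: π^k(13) = [13, 4, 3, 8, 6, 16, 12] for k=0..6.
π_18 has 3 disjoint cycles with lengths [11, 11, 1] on {0,…,22}.
Σ(ℓ_i−1) = 23−3 = 20; sign = (−1)^20 = +1.
Check: (18/23) = +1 by Zolotarev.

+1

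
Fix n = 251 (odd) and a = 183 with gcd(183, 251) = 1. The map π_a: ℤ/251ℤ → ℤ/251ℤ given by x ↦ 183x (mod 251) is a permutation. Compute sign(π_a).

Start at x=160: 160 → 164 → 143 → 65 → 98 → 113 → 97 → … (one orbit).
Cycle type of π: 250 + 1; total 2 cycles.
n − c = 251 − 2 = 249; sign = (−1)^249 = -1.
Check: (183/251) = -1 by Zolotarev.

-1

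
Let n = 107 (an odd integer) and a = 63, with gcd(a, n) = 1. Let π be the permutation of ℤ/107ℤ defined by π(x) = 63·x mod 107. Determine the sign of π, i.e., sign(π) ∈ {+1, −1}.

Orbit of 103 under x↦63x: [103, 69, 67, 48, 28, 52, 66]… (length divides ord_107(63)).
Cycle type of π: 106 + 1; total 2 cycles.
Σ(ℓ_i−1) = 107−2 = 105; sign = (−1)^105 = -1.

-1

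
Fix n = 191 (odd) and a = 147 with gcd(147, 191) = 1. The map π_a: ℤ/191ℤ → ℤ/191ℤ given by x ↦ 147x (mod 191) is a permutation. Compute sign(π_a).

+1

Orbit of 10 under x↦147x: [10, 133, 69, 20, 75, 138, 40]… (length divides ord_191(147)).
The orbit structure of x ↦ 147x mod 191: 3 orbits of sizes [95, 95, 1].
With 3 cycles on 191 points, sign = (−1)^{191−3} = +1.
The Jacobi symbol (147|191) = +1 (Zolotarev) agrees.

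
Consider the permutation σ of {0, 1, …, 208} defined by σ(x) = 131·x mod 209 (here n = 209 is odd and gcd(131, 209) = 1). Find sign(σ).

-1

Orbit of 43 under x↦131x: [43, 199, 153, 188, 175, 144, 54]… (length divides ord_209(131)).
The orbit structure of x ↦ 131x mod 209: 18 orbits of sizes [18, 18, 18, 18, 18, 18, 18, 18, 18, 18, 9, 9, 2, 2, 2, 2, 2, 1].
sign(π) = (−1)^{n − #cycles} = (−1)^{209−18} = (−1)^191 = -1.
The Jacobi symbol (131|209) = -1 (Zolotarev) agrees.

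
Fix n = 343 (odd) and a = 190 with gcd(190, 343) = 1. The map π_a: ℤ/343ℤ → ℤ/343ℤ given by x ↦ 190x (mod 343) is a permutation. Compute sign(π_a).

Start at x=57: 57 → 197 → 43 → 281 → 225 → 218 → 260 → … (one orbit).
The orbit structure of x ↦ 190x mod 343: 19 orbits of sizes [49, 49, 49, 49, 49, 49, 7, 7, 7, 7, 7, 7, 1, 1, 1, 1, 1, 1, 1].
sign(π) = (−1)^{n − #cycles} = (−1)^{343−19} = (−1)^324 = +1.

+1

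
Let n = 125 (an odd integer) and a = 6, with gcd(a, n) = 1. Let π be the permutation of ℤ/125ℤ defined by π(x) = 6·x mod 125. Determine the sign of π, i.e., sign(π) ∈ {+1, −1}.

Orbit of 6 under x↦6x: [6, 36, 91, 46, 26, 31, 61]… (length divides ord_125(6)).
13 cycles of lengths [25, 25, 25, 25, 5, 5, 5, 5, 1, 1, 1, 1, 1].
sign(π) = (−1)^{n − #cycles} = (−1)^{125−13} = (−1)^112 = +1.
Zolotarev: (6|125) = +1, matching the cycle-count sign.

+1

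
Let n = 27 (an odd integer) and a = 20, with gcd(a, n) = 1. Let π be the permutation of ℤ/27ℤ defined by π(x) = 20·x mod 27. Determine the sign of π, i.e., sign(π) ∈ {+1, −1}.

Orbit of 2 under x↦20x: [2, 13, 17, 16, 23, 1, 20]… (length divides ord_27(20)).
π_20 has 4 disjoint cycles with lengths [18, 6, 2, 1] on {0,…,26}.
4 cycles on 27: each ℓ→(−1)^(ℓ−1), product (−1)^23 = -1.
The Jacobi symbol (20|27) = -1 (Zolotarev) agrees.

-1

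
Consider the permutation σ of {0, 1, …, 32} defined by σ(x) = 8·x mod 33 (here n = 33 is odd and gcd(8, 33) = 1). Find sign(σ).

Orbit of 2 under x↦8x: [2, 16, 29, 1, 8, 31, 17]… (length divides ord_33(8)).
Cycle lengths of π_8 on ℤ/33ℤ: [10, 10, 10, 2, 1]; 5 cycles in total.
With 5 cycles on 33 points, sign = (−1)^{33−5} = +1.
The Jacobi symbol (8|33) = +1 (Zolotarev) agrees.

+1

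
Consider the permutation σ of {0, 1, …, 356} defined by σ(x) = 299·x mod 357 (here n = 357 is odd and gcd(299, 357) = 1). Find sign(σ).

Trace 169: π^k(169) = [169, 194, 172, 20, 268, 164, 127] for k=0..6.
π_299 has 14 disjoint cycles with lengths [48, 48, 48, 48, 48, 48, 16, 16, 16, 6, 6, 6, 2, 1] on {0,…,356}.
357 − 14 = 343 transpositions; sign(π) = (−1)^343 = -1.

-1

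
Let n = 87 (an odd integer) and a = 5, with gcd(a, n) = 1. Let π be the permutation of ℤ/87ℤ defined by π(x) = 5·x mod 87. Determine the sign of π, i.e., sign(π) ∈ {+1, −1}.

Start at x=80: 80 → 52 → 86 → 82 → 62 → 49 → 71 → … (one orbit).
Decompose π into cycles: lengths [14, 14, 14, 14, 14, 14, 2, 1] (8 cycles, including the fixed point 0).
Σ(ℓ_i−1) = 87−8 = 79; sign = (−1)^79 = -1.
Check: (5/87) = -1 by Zolotarev.

-1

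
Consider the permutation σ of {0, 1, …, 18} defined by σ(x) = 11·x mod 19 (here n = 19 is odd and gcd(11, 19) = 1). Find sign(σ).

Start at x=7: 7 → 1 → 11 → 7 (one orbit).
Cycle lengths of π_11 on ℤ/19ℤ: [3, 3, 3, 3, 3, 3, 1]; 7 cycles in total.
With 7 cycles on 19 points, sign = (−1)^{19−7} = +1.
Zolotarev: (11|19) = +1, matching the cycle-count sign.

+1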